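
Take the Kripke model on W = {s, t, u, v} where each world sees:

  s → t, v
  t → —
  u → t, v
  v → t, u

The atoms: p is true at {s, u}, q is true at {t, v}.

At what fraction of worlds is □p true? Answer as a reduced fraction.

1/4

s: successors {t, v}; p there: t:F, v:F. ✗
t: no successors, so □p holds vacuously. ✓
u: successors {t, v}; p there: t:F, v:F. ✗
v: successors {t, u}; p there: t:F, u:T. ✗
That's 1 of 4 worlds, so 1/4.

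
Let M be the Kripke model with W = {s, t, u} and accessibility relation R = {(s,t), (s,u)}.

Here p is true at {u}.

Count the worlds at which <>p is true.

1

s: successors {t, u}; p there: t:F, u:T. ✓
t: no successors, so <>p fails. ✗
u: no successors, so <>p fails. ✗
Satisfying worlds: {s}.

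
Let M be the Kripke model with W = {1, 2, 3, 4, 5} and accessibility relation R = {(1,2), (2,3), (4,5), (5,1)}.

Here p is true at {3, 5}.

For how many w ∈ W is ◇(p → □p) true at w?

1: successors {2}; p → □p there: 2:T. ✓
2: successors {3}; p → □p there: 3:T. ✓
3: no successors, so ◇(p → □p) fails. ✗
4: successors {5}; p → □p there: 5:F. ✗
5: successors {1}; p → □p there: 1:T. ✓
Satisfying worlds: {1, 2, 5}.

3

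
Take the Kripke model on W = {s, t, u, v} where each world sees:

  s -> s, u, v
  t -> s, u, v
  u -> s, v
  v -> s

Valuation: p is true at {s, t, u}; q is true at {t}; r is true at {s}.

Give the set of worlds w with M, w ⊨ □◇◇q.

∅

s: successors {s, u, v}; ◇◇q there: s:F, u:F, v:F. ✗
t: successors {s, u, v}; ◇◇q there: s:F, u:F, v:F. ✗
u: successors {s, v}; ◇◇q there: s:F, v:F. ✗
v: successors {s}; ◇◇q there: s:F. ✗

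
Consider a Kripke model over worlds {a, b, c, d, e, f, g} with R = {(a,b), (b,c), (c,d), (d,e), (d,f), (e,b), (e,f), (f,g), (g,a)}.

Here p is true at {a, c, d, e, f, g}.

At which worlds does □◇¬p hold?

a: successors {b}; ◇¬p there: b:F. ✗
b: successors {c}; ◇¬p there: c:F. ✗
c: successors {d}; ◇¬p there: d:F. ✗
d: successors {e, f}; ◇¬p there: e:T, f:F. ✗
e: successors {b, f}; ◇¬p there: b:F, f:F. ✗
f: successors {g}; ◇¬p there: g:F. ✗
g: successors {a}; ◇¬p there: a:T. ✓

{g}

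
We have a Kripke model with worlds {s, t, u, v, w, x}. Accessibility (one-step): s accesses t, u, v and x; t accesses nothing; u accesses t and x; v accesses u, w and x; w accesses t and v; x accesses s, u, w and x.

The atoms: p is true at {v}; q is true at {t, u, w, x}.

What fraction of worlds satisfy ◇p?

s: successors {t, u, v, x}; p there: t:F, u:F, v:T, x:F. ✓
t: no successors, so ◇p fails. ✗
u: successors {t, x}; p there: t:F, x:F. ✗
v: successors {u, w, x}; p there: u:F, w:F, x:F. ✗
w: successors {t, v}; p there: t:F, v:T. ✓
x: successors {s, u, w, x}; p there: s:F, u:F, w:F, x:F. ✗
That's 2 of 6 worlds, so 2/6 = 1/3.

1/3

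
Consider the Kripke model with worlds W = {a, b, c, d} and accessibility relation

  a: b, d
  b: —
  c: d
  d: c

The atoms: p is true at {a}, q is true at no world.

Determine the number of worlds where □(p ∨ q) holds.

a: successors {b, d}; p ∨ q there: b:F, d:F. ✗
b: no successors, so □(p ∨ q) holds vacuously. ✓
c: successors {d}; p ∨ q there: d:F. ✗
d: successors {c}; p ∨ q there: c:F. ✗
Satisfying worlds: {b}.

1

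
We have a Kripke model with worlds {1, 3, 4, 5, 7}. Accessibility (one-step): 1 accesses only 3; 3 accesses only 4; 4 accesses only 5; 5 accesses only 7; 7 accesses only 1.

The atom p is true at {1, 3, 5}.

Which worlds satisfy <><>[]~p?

{3, 7}

1: successors {3}; <>[]~p there: 3:F. ✗
3: successors {4}; <>[]~p there: 4:T. ✓
4: successors {5}; <>[]~p there: 5:F. ✗
5: successors {7}; <>[]~p there: 7:F. ✗
7: successors {1}; <>[]~p there: 1:T. ✓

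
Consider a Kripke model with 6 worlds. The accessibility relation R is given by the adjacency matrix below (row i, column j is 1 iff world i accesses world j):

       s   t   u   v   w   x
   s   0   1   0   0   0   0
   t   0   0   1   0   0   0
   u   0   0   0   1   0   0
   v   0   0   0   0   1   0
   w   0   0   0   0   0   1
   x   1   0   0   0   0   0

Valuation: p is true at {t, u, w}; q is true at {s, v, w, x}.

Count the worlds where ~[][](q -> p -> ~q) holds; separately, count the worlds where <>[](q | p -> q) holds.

For ~[][](q -> p -> ~q):
s: [][](q -> p -> ~q) is T. ✗
t: [][](q -> p -> ~q) is T. ✗
u: [][](q -> p -> ~q) is F. ✓
v: [][](q -> p -> ~q) is T. ✗
w: [][](q -> p -> ~q) is T. ✗
x: [][](q -> p -> ~q) is T. ✗
— 1 world.
For <>[](q | p -> q):
s: successors {t}; [](q | p -> q) there: t:F. ✗
t: successors {u}; [](q | p -> q) there: u:T. ✓
u: successors {v}; [](q | p -> q) there: v:T. ✓
v: successors {w}; [](q | p -> q) there: w:T. ✓
w: successors {x}; [](q | p -> q) there: x:T. ✓
x: successors {s}; [](q | p -> q) there: s:F. ✗
— 4 worlds.

1 and 4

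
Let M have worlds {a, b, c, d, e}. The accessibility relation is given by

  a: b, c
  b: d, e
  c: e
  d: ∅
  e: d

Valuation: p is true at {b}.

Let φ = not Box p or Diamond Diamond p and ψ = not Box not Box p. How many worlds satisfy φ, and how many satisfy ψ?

4 and 2

For not Box p or Diamond Diamond p:
a: not Box p is T, Diamond Diamond p is F. ✓
b: not Box p is T, Diamond Diamond p is F. ✓
c: not Box p is T, Diamond Diamond p is F. ✓
d: not Box p is F, Diamond Diamond p is F. ✗
e: not Box p is T, Diamond Diamond p is F. ✓
— 4 worlds.
For not Box not Box p:
a: Box not Box p is T. ✗
b: Box not Box p is F. ✓
c: Box not Box p is T. ✗
d: Box not Box p is T. ✗
e: Box not Box p is F. ✓
— 2 worlds.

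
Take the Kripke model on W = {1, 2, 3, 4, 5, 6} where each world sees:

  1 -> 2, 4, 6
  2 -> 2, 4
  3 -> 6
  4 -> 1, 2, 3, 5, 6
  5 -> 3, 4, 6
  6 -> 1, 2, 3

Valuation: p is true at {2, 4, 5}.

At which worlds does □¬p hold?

1: successors {2, 4, 6}; ¬p there: 2:F, 4:F, 6:T. ✗
2: successors {2, 4}; ¬p there: 2:F, 4:F. ✗
3: successors {6}; ¬p there: 6:T. ✓
4: successors {1, 2, 3, 5, 6}; ¬p there: 1:T, 2:F, 3:T, 5:F, 6:T. ✗
5: successors {3, 4, 6}; ¬p there: 3:T, 4:F, 6:T. ✗
6: successors {1, 2, 3}; ¬p there: 1:T, 2:F, 3:T. ✗

{3}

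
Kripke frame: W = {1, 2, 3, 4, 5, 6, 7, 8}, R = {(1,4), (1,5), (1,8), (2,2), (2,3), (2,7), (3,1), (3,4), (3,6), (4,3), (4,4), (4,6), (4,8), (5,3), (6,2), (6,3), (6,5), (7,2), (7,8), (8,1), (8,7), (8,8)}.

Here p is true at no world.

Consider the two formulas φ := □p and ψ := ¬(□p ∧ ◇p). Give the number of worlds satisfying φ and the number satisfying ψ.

0 and 8

For □p:
1: successors {4, 5, 8}; p there: 4:F, 5:F, 8:F. ✗
2: successors {2, 3, 7}; p there: 2:F, 3:F, 7:F. ✗
3: successors {1, 4, 6}; p there: 1:F, 4:F, 6:F. ✗
4: successors {3, 4, 6, 8}; p there: 3:F, 4:F, 6:F, 8:F. ✗
5: successors {3}; p there: 3:F. ✗
6: successors {2, 3, 5}; p there: 2:F, 3:F, 5:F. ✗
7: successors {2, 8}; p there: 2:F, 8:F. ✗
8: successors {1, 7, 8}; p there: 1:F, 7:F, 8:F. ✗
— 0 worlds.
For ¬(□p ∧ ◇p):
1: □p ∧ ◇p is F. ✓
2: □p ∧ ◇p is F. ✓
3: □p ∧ ◇p is F. ✓
4: □p ∧ ◇p is F. ✓
5: □p ∧ ◇p is F. ✓
6: □p ∧ ◇p is F. ✓
7: □p ∧ ◇p is F. ✓
8: □p ∧ ◇p is F. ✓
— 8 worlds.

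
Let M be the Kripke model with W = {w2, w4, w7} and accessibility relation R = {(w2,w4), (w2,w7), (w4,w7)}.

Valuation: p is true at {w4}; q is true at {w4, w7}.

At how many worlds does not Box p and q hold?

w2: not Box p is T, q is F. ✗
w4: not Box p is T, q is T. ✓
w7: not Box p is F, q is T. ✗
Satisfying worlds: {w4}.

1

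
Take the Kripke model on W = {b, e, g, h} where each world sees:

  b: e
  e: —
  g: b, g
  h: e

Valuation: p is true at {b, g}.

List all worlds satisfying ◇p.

b: successors {e}; p there: e:F. ✗
e: no successors, so ◇p fails. ✗
g: successors {b, g}; p there: b:T, g:T. ✓
h: successors {e}; p there: e:F. ✗

{g}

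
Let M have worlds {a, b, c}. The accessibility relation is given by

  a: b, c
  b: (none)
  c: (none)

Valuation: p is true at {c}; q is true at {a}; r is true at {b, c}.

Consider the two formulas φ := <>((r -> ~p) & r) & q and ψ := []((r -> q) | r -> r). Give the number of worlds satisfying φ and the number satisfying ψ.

1 and 3

For <>((r -> ~p) & r) & q:
a: <>((r -> ~p) & r) is T, q is T. ✓
b: <>((r -> ~p) & r) is F, q is F. ✗
c: <>((r -> ~p) & r) is F, q is F. ✗
— 1 world.
For []((r -> q) | r -> r):
a: successors {b, c}; (r -> q) | r -> r there: b:T, c:T. ✓
b: no successors, so []((r -> q) | r -> r) holds vacuously. ✓
c: no successors, so []((r -> q) | r -> r) holds vacuously. ✓
— 3 worlds.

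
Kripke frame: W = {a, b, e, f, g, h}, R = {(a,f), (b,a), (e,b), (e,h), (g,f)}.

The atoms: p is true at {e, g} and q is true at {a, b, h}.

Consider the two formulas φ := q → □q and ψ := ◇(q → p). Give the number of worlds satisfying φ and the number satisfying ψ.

5 and 2

For q → □q:
a: q is T, □q is F. ✗
b: q is T, □q is T. ✓
e: q is F, □q is T. ✓
f: q is F, □q is T. ✓
g: q is F, □q is F. ✓
h: q is T, □q is T. ✓
— 5 worlds.
For ◇(q → p):
a: successors {f}; q → p there: f:T. ✓
b: successors {a}; q → p there: a:F. ✗
e: successors {b, h}; q → p there: b:F, h:F. ✗
f: no successors, so ◇(q → p) fails. ✗
g: successors {f}; q → p there: f:T. ✓
h: no successors, so ◇(q → p) fails. ✗
— 2 worlds.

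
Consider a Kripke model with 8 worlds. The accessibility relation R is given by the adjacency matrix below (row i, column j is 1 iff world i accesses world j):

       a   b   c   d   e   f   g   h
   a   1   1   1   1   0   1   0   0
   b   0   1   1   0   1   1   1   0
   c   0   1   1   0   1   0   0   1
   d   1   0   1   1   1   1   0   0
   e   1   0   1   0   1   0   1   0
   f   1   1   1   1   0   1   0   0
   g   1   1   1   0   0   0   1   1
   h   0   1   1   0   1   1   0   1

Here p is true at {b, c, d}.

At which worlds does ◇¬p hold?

a: successors {a, b, c, d, f}; ¬p there: a:T, b:F, c:F, d:F, f:T. ✓
b: successors {b, c, e, f, g}; ¬p there: b:F, c:F, e:T, f:T, g:T. ✓
c: successors {b, c, e, h}; ¬p there: b:F, c:F, e:T, h:T. ✓
d: successors {a, c, d, e, f}; ¬p there: a:T, c:F, d:F, e:T, f:T. ✓
e: successors {a, c, e, g}; ¬p there: a:T, c:F, e:T, g:T. ✓
f: successors {a, b, c, d, f}; ¬p there: a:T, b:F, c:F, d:F, f:T. ✓
g: successors {a, b, c, g, h}; ¬p there: a:T, b:F, c:F, g:T, h:T. ✓
h: successors {b, c, e, f, h}; ¬p there: b:F, c:F, e:T, f:T, h:T. ✓

{a, b, c, d, e, f, g, h}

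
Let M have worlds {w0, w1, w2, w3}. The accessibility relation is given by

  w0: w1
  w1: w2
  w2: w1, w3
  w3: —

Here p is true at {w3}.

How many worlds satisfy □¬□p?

w0: successors {w1}; ¬□p there: w1:T. ✓
w1: successors {w2}; ¬□p there: w2:T. ✓
w2: successors {w1, w3}; ¬□p there: w1:T, w3:F. ✗
w3: no successors, so □¬□p holds vacuously. ✓
Satisfying worlds: {w0, w1, w3}.

3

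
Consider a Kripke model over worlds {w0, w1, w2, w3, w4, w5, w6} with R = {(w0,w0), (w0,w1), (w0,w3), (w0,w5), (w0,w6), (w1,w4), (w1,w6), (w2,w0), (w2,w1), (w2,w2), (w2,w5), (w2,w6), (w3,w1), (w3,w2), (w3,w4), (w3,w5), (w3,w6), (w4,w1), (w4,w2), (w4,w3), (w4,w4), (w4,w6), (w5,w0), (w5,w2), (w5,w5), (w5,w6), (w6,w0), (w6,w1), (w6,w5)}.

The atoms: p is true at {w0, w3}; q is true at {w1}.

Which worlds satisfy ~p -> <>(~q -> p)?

w0: ~p is F, <>(~q -> p) is T. ✓
w1: ~p is T, <>(~q -> p) is F. ✗
w2: ~p is T, <>(~q -> p) is T. ✓
w3: ~p is F, <>(~q -> p) is T. ✓
w4: ~p is T, <>(~q -> p) is T. ✓
w5: ~p is T, <>(~q -> p) is T. ✓
w6: ~p is T, <>(~q -> p) is T. ✓

{w0, w2, w3, w4, w5, w6}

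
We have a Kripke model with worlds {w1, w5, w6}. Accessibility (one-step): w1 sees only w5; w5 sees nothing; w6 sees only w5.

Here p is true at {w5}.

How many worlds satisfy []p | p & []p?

3

w1: []p is T, p & []p is F. ✓
w5: []p is T, p & []p is T. ✓
w6: []p is T, p & []p is F. ✓
Satisfying worlds: {w1, w5, w6}.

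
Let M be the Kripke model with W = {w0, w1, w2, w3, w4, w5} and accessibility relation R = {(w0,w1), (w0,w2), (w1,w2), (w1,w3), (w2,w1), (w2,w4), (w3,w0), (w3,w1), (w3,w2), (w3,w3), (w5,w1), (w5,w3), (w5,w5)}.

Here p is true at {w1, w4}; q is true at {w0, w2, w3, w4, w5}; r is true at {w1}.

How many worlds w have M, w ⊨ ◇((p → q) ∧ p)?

w0: successors {w1, w2}; (p → q) ∧ p there: w1:F, w2:F. ✗
w1: successors {w2, w3}; (p → q) ∧ p there: w2:F, w3:F. ✗
w2: successors {w1, w4}; (p → q) ∧ p there: w1:F, w4:T. ✓
w3: successors {w0, w1, w2, w3}; (p → q) ∧ p there: w0:F, w1:F, w2:F, w3:F. ✗
w4: no successors, so ◇((p → q) ∧ p) fails. ✗
w5: successors {w1, w3, w5}; (p → q) ∧ p there: w1:F, w3:F, w5:F. ✗
Satisfying worlds: {w2}.

1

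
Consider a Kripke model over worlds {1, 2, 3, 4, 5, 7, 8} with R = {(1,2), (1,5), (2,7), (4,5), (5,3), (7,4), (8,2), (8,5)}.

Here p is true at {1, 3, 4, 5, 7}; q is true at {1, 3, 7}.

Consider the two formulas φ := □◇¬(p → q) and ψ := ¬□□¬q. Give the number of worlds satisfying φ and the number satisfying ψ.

For □◇¬(p → q):
1: successors {2, 5}; ◇¬(p → q) there: 2:F, 5:F. ✗
2: successors {7}; ◇¬(p → q) there: 7:T. ✓
3: no successors, so □◇¬(p → q) holds vacuously. ✓
4: successors {5}; ◇¬(p → q) there: 5:F. ✗
5: successors {3}; ◇¬(p → q) there: 3:F. ✗
7: successors {4}; ◇¬(p → q) there: 4:T. ✓
8: successors {2, 5}; ◇¬(p → q) there: 2:F, 5:F. ✗
— 3 worlds.
For ¬□□¬q:
1: □□¬q is F. ✓
2: □□¬q is T. ✗
3: □□¬q is T. ✗
4: □□¬q is F. ✓
5: □□¬q is T. ✗
7: □□¬q is T. ✗
8: □□¬q is F. ✓
— 3 worlds.

3 and 3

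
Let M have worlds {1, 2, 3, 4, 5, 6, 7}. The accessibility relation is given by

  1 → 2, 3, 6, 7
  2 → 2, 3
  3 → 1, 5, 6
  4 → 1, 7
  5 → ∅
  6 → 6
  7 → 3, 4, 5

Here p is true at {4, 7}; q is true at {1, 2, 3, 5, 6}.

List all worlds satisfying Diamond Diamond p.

1: successors {2, 3, 6, 7}; Diamond p there: 2:F, 3:F, 6:F, 7:T. ✓
2: successors {2, 3}; Diamond p there: 2:F, 3:F. ✗
3: successors {1, 5, 6}; Diamond p there: 1:T, 5:F, 6:F. ✓
4: successors {1, 7}; Diamond p there: 1:T, 7:T. ✓
5: no successors, so Diamond Diamond p fails. ✗
6: successors {6}; Diamond p there: 6:F. ✗
7: successors {3, 4, 5}; Diamond p there: 3:F, 4:T, 5:F. ✓

{1, 3, 4, 7}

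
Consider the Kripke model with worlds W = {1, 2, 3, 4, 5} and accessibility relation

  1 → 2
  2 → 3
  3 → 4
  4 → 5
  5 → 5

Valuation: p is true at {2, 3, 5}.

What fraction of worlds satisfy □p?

4/5

1: successors {2}; p there: 2:T. ✓
2: successors {3}; p there: 3:T. ✓
3: successors {4}; p there: 4:F. ✗
4: successors {5}; p there: 5:T. ✓
5: successors {5}; p there: 5:T. ✓
That's 4 of 5 worlds, so 4/5.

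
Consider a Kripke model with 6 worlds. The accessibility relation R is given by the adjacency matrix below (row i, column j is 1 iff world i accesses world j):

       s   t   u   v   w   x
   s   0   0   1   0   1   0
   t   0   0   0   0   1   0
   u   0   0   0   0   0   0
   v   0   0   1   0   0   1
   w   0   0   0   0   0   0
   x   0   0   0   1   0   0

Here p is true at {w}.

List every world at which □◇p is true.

s: successors {u, w}; ◇p there: u:F, w:F. ✗
t: successors {w}; ◇p there: w:F. ✗
u: no successors, so □◇p holds vacuously. ✓
v: successors {u, x}; ◇p there: u:F, x:F. ✗
w: no successors, so □◇p holds vacuously. ✓
x: successors {v}; ◇p there: v:F. ✗

{u, w}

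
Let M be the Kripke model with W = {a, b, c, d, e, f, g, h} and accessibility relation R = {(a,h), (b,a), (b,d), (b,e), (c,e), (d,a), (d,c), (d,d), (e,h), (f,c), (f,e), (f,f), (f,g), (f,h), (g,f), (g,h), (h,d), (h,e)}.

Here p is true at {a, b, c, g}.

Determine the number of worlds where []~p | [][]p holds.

5

a: []~p is T, [][]p is F. ✓
b: []~p is F, [][]p is F. ✗
c: []~p is T, [][]p is F. ✓
d: []~p is F, [][]p is F. ✗
e: []~p is T, [][]p is F. ✓
f: []~p is F, [][]p is F. ✗
g: []~p is T, [][]p is F. ✓
h: []~p is T, [][]p is F. ✓
Satisfying worlds: {a, c, e, g, h}.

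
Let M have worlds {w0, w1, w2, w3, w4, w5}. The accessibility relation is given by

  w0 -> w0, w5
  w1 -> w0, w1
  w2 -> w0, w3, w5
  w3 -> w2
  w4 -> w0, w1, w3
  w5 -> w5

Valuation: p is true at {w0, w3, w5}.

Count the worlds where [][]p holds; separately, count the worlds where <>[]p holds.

3 and 6

For [][]p:
w0: successors {w0, w5}; []p there: w0:T, w5:T. ✓
w1: successors {w0, w1}; []p there: w0:T, w1:F. ✗
w2: successors {w0, w3, w5}; []p there: w0:T, w3:F, w5:T. ✗
w3: successors {w2}; []p there: w2:T. ✓
w4: successors {w0, w1, w3}; []p there: w0:T, w1:F, w3:F. ✗
w5: successors {w5}; []p there: w5:T. ✓
— 3 worlds.
For <>[]p:
w0: successors {w0, w5}; []p there: w0:T, w5:T. ✓
w1: successors {w0, w1}; []p there: w0:T, w1:F. ✓
w2: successors {w0, w3, w5}; []p there: w0:T, w3:F, w5:T. ✓
w3: successors {w2}; []p there: w2:T. ✓
w4: successors {w0, w1, w3}; []p there: w0:T, w1:F, w3:F. ✓
w5: successors {w5}; []p there: w5:T. ✓
— 6 worlds.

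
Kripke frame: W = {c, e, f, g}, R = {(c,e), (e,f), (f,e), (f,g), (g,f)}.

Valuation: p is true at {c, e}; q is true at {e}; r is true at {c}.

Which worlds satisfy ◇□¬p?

{c, f}

c: successors {e}; □¬p there: e:T. ✓
e: successors {f}; □¬p there: f:F. ✗
f: successors {e, g}; □¬p there: e:T, g:T. ✓
g: successors {f}; □¬p there: f:F. ✗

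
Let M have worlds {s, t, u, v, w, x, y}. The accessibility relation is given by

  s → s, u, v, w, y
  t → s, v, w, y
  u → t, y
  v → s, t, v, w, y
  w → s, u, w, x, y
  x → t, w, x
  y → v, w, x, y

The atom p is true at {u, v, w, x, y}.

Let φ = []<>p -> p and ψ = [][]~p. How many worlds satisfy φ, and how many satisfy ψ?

5 and 0

For []<>p -> p:
s: []<>p is T, p is F. ✗
t: []<>p is T, p is F. ✗
u: []<>p is T, p is T. ✓
v: []<>p is T, p is T. ✓
w: []<>p is T, p is T. ✓
x: []<>p is T, p is T. ✓
y: []<>p is T, p is T. ✓
— 5 worlds.
For [][]~p:
s: successors {s, u, v, w, y}; []~p there: s:F, u:F, v:F, w:F, y:F. ✗
t: successors {s, v, w, y}; []~p there: s:F, v:F, w:F, y:F. ✗
u: successors {t, y}; []~p there: t:F, y:F. ✗
v: successors {s, t, v, w, y}; []~p there: s:F, t:F, v:F, w:F, y:F. ✗
w: successors {s, u, w, x, y}; []~p there: s:F, u:F, w:F, x:F, y:F. ✗
x: successors {t, w, x}; []~p there: t:F, w:F, x:F. ✗
y: successors {v, w, x, y}; []~p there: v:F, w:F, x:F, y:F. ✗
— 0 worlds.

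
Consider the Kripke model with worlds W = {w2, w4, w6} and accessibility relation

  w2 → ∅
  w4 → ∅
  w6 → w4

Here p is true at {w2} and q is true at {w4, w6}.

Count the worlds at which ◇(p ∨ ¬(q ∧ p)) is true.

w2: no successors, so ◇(p ∨ ¬(q ∧ p)) fails. ✗
w4: no successors, so ◇(p ∨ ¬(q ∧ p)) fails. ✗
w6: successors {w4}; p ∨ ¬(q ∧ p) there: w4:T. ✓
Satisfying worlds: {w6}.

1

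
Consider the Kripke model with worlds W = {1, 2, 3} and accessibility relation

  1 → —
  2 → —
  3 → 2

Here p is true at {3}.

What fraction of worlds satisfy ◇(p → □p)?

1/3

1: no successors, so ◇(p → □p) fails. ✗
2: no successors, so ◇(p → □p) fails. ✗
3: successors {2}; p → □p there: 2:T. ✓
That's 1 of 3 worlds, so 1/3.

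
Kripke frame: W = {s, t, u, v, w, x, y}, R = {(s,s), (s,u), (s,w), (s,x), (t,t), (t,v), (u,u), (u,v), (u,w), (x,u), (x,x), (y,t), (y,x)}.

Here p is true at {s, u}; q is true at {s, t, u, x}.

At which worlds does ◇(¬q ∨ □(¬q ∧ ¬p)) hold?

{s, t, u}

s: successors {s, u, w, x}; ¬q ∨ □(¬q ∧ ¬p) there: s:F, u:F, w:T, x:F. ✓
t: successors {t, v}; ¬q ∨ □(¬q ∧ ¬p) there: t:F, v:T. ✓
u: successors {u, v, w}; ¬q ∨ □(¬q ∧ ¬p) there: u:F, v:T, w:T. ✓
v: no successors, so ◇(¬q ∨ □(¬q ∧ ¬p)) fails. ✗
w: no successors, so ◇(¬q ∨ □(¬q ∧ ¬p)) fails. ✗
x: successors {u, x}; ¬q ∨ □(¬q ∧ ¬p) there: u:F, x:F. ✗
y: successors {t, x}; ¬q ∨ □(¬q ∧ ¬p) there: t:F, x:F. ✗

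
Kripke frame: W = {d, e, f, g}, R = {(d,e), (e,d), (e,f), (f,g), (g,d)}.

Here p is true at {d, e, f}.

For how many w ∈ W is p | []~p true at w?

d: p is T, []~p is F. ✓
e: p is T, []~p is F. ✓
f: p is T, []~p is T. ✓
g: p is F, []~p is F. ✗
Satisfying worlds: {d, e, f}.

3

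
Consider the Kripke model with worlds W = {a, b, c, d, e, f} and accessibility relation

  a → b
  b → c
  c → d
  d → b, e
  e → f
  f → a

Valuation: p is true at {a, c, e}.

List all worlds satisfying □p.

a: successors {b}; p there: b:F. ✗
b: successors {c}; p there: c:T. ✓
c: successors {d}; p there: d:F. ✗
d: successors {b, e}; p there: b:F, e:T. ✗
e: successors {f}; p there: f:F. ✗
f: successors {a}; p there: a:T. ✓

{b, f}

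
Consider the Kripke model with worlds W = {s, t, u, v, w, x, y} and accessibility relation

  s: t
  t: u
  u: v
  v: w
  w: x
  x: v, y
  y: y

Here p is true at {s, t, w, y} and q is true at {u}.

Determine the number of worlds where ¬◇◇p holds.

3

s: ◇◇p is F. ✓
t: ◇◇p is F. ✓
u: ◇◇p is T. ✗
v: ◇◇p is F. ✓
w: ◇◇p is T. ✗
x: ◇◇p is T. ✗
y: ◇◇p is T. ✗
Satisfying worlds: {s, t, v}.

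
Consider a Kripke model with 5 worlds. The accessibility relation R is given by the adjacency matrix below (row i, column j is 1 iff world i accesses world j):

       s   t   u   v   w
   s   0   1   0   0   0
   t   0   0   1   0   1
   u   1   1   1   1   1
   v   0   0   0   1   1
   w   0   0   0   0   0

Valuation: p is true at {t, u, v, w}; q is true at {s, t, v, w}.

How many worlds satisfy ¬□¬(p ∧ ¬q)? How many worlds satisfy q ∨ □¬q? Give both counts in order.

2 and 4

For ¬□¬(p ∧ ¬q):
s: □¬(p ∧ ¬q) is T. ✗
t: □¬(p ∧ ¬q) is F. ✓
u: □¬(p ∧ ¬q) is F. ✓
v: □¬(p ∧ ¬q) is T. ✗
w: □¬(p ∧ ¬q) is T. ✗
— 2 worlds.
For q ∨ □¬q:
s: q is T, □¬q is F. ✓
t: q is T, □¬q is F. ✓
u: q is F, □¬q is F. ✗
v: q is T, □¬q is F. ✓
w: q is T, □¬q is T. ✓
— 4 worlds.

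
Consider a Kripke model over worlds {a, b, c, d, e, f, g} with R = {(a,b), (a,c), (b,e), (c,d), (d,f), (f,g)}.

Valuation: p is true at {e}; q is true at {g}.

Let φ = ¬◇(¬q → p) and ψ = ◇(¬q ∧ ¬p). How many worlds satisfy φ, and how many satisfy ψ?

For ¬◇(¬q → p):
a: ◇(¬q → p) is F. ✓
b: ◇(¬q → p) is T. ✗
c: ◇(¬q → p) is F. ✓
d: ◇(¬q → p) is F. ✓
e: ◇(¬q → p) is F. ✓
f: ◇(¬q → p) is T. ✗
g: ◇(¬q → p) is F. ✓
— 5 worlds.
For ◇(¬q ∧ ¬p):
a: successors {b, c}; ¬q ∧ ¬p there: b:T, c:T. ✓
b: successors {e}; ¬q ∧ ¬p there: e:F. ✗
c: successors {d}; ¬q ∧ ¬p there: d:T. ✓
d: successors {f}; ¬q ∧ ¬p there: f:T. ✓
e: no successors, so ◇(¬q ∧ ¬p) fails. ✗
f: successors {g}; ¬q ∧ ¬p there: g:F. ✗
g: no successors, so ◇(¬q ∧ ¬p) fails. ✗
— 3 worlds.

5 and 3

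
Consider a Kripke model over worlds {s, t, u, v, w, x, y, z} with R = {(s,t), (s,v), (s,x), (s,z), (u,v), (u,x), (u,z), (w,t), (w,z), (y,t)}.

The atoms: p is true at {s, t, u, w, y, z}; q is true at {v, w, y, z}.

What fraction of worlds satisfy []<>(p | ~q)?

1/2

s: successors {t, v, x, z}; <>(p | ~q) there: t:F, v:F, x:F, z:F. ✗
t: no successors, so []<>(p | ~q) holds vacuously. ✓
u: successors {v, x, z}; <>(p | ~q) there: v:F, x:F, z:F. ✗
v: no successors, so []<>(p | ~q) holds vacuously. ✓
w: successors {t, z}; <>(p | ~q) there: t:F, z:F. ✗
x: no successors, so []<>(p | ~q) holds vacuously. ✓
y: successors {t}; <>(p | ~q) there: t:F. ✗
z: no successors, so []<>(p | ~q) holds vacuously. ✓
That's 4 of 8 worlds, so 4/8 = 1/2.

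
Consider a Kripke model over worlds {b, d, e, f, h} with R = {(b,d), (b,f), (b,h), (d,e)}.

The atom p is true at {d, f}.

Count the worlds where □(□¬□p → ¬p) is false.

1

b: successors {d, f, h}; □¬□p → ¬p there: d:T, f:F, h:T. ✗
d: successors {e}; □¬□p → ¬p there: e:T. ✓
e: no successors, so □(□¬□p → ¬p) holds vacuously. ✓
f: no successors, so □(□¬□p → ¬p) holds vacuously. ✓
h: no successors, so □(□¬□p → ¬p) holds vacuously. ✓
Satisfying worlds: {d, e, f, h}.
So □(□¬□p → ¬p) fails at the other 1 world.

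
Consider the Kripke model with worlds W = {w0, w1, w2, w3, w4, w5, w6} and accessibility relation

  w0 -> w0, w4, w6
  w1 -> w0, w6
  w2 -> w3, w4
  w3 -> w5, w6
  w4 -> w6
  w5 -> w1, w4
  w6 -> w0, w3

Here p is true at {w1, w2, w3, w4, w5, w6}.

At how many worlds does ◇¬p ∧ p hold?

2

w0: ◇¬p is T, p is F. ✗
w1: ◇¬p is T, p is T. ✓
w2: ◇¬p is F, p is T. ✗
w3: ◇¬p is F, p is T. ✗
w4: ◇¬p is F, p is T. ✗
w5: ◇¬p is F, p is T. ✗
w6: ◇¬p is T, p is T. ✓
Satisfying worlds: {w1, w6}.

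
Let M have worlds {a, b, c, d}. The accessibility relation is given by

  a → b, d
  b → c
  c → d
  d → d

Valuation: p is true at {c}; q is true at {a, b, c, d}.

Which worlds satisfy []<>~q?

a: successors {b, d}; <>~q there: b:F, d:F. ✗
b: successors {c}; <>~q there: c:F. ✗
c: successors {d}; <>~q there: d:F. ✗
d: successors {d}; <>~q there: d:F. ✗

∅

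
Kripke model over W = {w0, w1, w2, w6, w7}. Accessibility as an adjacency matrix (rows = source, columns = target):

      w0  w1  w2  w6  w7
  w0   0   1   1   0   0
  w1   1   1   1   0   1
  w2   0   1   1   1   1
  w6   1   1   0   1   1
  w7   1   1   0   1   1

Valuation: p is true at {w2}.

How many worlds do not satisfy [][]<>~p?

0

w0: successors {w1, w2}; []<>~p there: w1:T, w2:T. ✓
w1: successors {w0, w1, w2, w7}; []<>~p there: w0:T, w1:T, w2:T, w7:T. ✓
w2: successors {w1, w2, w6, w7}; []<>~p there: w1:T, w2:T, w6:T, w7:T. ✓
w6: successors {w0, w1, w6, w7}; []<>~p there: w0:T, w1:T, w6:T, w7:T. ✓
w7: successors {w0, w1, w6, w7}; []<>~p there: w0:T, w1:T, w6:T, w7:T. ✓
Satisfying worlds: {w0, w1, w2, w6, w7}.
So [][]<>~p fails at the other 0 worlds.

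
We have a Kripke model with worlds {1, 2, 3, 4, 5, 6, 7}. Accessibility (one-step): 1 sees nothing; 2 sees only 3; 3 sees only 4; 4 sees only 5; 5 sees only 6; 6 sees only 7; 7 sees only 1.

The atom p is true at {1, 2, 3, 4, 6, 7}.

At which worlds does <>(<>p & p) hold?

{2, 5, 6}

1: no successors, so <>(<>p & p) fails. ✗
2: successors {3}; <>p & p there: 3:T. ✓
3: successors {4}; <>p & p there: 4:F. ✗
4: successors {5}; <>p & p there: 5:F. ✗
5: successors {6}; <>p & p there: 6:T. ✓
6: successors {7}; <>p & p there: 7:T. ✓
7: successors {1}; <>p & p there: 1:F. ✗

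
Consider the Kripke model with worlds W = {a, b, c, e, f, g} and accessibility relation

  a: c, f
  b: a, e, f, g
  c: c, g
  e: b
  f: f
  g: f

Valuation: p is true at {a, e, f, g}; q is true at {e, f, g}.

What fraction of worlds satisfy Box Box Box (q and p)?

1/3

a: successors {c, f}; Box Box (q and p) there: c:F, f:T. ✗
b: successors {a, e, f, g}; Box Box (q and p) there: a:F, e:F, f:T, g:T. ✗
c: successors {c, g}; Box Box (q and p) there: c:F, g:T. ✗
e: successors {b}; Box Box (q and p) there: b:F. ✗
f: successors {f}; Box Box (q and p) there: f:T. ✓
g: successors {f}; Box Box (q and p) there: f:T. ✓
That's 2 of 6 worlds, so 2/6 = 1/3.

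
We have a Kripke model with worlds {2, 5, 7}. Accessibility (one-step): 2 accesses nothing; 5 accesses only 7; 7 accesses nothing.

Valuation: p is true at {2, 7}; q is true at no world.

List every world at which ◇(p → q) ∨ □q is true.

2: ◇(p → q) is F, □q is T. ✓
5: ◇(p → q) is F, □q is F. ✗
7: ◇(p → q) is F, □q is T. ✓

{2, 7}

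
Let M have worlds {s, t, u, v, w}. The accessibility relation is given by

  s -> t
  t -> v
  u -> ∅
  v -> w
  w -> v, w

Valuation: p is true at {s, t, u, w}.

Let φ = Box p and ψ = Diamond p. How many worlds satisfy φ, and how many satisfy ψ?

3 and 3

For Box p:
s: successors {t}; p there: t:T. ✓
t: successors {v}; p there: v:F. ✗
u: no successors, so Box p holds vacuously. ✓
v: successors {w}; p there: w:T. ✓
w: successors {v, w}; p there: v:F, w:T. ✗
— 3 worlds.
For Diamond p:
s: successors {t}; p there: t:T. ✓
t: successors {v}; p there: v:F. ✗
u: no successors, so Diamond p fails. ✗
v: successors {w}; p there: w:T. ✓
w: successors {v, w}; p there: v:F, w:T. ✓
— 3 worlds.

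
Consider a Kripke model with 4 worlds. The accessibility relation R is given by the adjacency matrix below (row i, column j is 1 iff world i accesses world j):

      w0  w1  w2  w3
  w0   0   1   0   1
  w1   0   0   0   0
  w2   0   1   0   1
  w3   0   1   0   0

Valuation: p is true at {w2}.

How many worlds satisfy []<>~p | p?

2

w0: []<>~p is F, p is F. ✗
w1: []<>~p is T, p is F. ✓
w2: []<>~p is F, p is T. ✓
w3: []<>~p is F, p is F. ✗
Satisfying worlds: {w1, w2}.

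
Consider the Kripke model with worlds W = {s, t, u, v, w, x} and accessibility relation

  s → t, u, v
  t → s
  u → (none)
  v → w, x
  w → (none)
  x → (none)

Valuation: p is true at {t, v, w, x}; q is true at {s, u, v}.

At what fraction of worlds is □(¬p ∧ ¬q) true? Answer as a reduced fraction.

s: successors {t, u, v}; ¬p ∧ ¬q there: t:F, u:F, v:F. ✗
t: successors {s}; ¬p ∧ ¬q there: s:F. ✗
u: no successors, so □(¬p ∧ ¬q) holds vacuously. ✓
v: successors {w, x}; ¬p ∧ ¬q there: w:F, x:F. ✗
w: no successors, so □(¬p ∧ ¬q) holds vacuously. ✓
x: no successors, so □(¬p ∧ ¬q) holds vacuously. ✓
That's 3 of 6 worlds, so 3/6 = 1/2.

1/2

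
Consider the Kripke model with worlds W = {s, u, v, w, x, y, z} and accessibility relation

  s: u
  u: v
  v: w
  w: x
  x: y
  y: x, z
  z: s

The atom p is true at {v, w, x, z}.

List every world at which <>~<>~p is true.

s: successors {u}; ~<>~p there: u:T. ✓
u: successors {v}; ~<>~p there: v:T. ✓
v: successors {w}; ~<>~p there: w:T. ✓
w: successors {x}; ~<>~p there: x:F. ✗
x: successors {y}; ~<>~p there: y:T. ✓
y: successors {x, z}; ~<>~p there: x:F, z:F. ✗
z: successors {s}; ~<>~p there: s:F. ✗

{s, u, v, x}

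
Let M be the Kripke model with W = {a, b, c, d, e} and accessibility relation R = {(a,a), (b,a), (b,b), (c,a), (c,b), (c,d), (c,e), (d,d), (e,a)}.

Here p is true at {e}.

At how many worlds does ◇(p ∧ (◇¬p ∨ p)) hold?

1

a: successors {a}; p ∧ (◇¬p ∨ p) there: a:F. ✗
b: successors {a, b}; p ∧ (◇¬p ∨ p) there: a:F, b:F. ✗
c: successors {a, b, d, e}; p ∧ (◇¬p ∨ p) there: a:F, b:F, d:F, e:T. ✓
d: successors {d}; p ∧ (◇¬p ∨ p) there: d:F. ✗
e: successors {a}; p ∧ (◇¬p ∨ p) there: a:F. ✗
Satisfying worlds: {c}.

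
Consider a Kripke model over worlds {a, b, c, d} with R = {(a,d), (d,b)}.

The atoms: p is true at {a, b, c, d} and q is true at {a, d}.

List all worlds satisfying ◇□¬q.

{a, d}

a: successors {d}; □¬q there: d:T. ✓
b: no successors, so ◇□¬q fails. ✗
c: no successors, so ◇□¬q fails. ✗
d: successors {b}; □¬q there: b:T. ✓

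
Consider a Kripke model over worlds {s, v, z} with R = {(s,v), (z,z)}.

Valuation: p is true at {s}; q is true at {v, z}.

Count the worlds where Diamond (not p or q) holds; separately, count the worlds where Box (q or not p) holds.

2 and 3

For Diamond (not p or q):
s: successors {v}; not p or q there: v:T. ✓
v: no successors, so Diamond (not p or q) fails. ✗
z: successors {z}; not p or q there: z:T. ✓
— 2 worlds.
For Box (q or not p):
s: successors {v}; q or not p there: v:T. ✓
v: no successors, so Box (q or not p) holds vacuously. ✓
z: successors {z}; q or not p there: z:T. ✓
— 3 worlds.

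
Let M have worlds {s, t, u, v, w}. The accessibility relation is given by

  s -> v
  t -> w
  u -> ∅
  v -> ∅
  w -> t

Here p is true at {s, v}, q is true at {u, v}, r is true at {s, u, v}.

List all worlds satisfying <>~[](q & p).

s: successors {v}; ~[](q & p) there: v:F. ✗
t: successors {w}; ~[](q & p) there: w:T. ✓
u: no successors, so <>~[](q & p) fails. ✗
v: no successors, so <>~[](q & p) fails. ✗
w: successors {t}; ~[](q & p) there: t:T. ✓

{t, w}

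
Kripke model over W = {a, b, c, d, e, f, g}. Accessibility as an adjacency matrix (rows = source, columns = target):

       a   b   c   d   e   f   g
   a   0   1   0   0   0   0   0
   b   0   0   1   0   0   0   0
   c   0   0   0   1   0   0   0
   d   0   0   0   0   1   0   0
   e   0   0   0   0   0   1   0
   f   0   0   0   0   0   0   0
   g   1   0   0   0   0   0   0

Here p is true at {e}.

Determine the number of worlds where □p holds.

2

a: successors {b}; p there: b:F. ✗
b: successors {c}; p there: c:F. ✗
c: successors {d}; p there: d:F. ✗
d: successors {e}; p there: e:T. ✓
e: successors {f}; p there: f:F. ✗
f: no successors, so □p holds vacuously. ✓
g: successors {a}; p there: a:F. ✗
Satisfying worlds: {d, f}.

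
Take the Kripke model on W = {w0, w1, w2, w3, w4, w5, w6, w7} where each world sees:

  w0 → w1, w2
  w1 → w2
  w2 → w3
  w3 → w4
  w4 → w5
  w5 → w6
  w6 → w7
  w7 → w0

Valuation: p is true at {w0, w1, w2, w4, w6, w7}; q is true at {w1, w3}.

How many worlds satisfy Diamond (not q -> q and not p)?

w0: successors {w1, w2}; not q -> q and not p there: w1:T, w2:F. ✓
w1: successors {w2}; not q -> q and not p there: w2:F. ✗
w2: successors {w3}; not q -> q and not p there: w3:T. ✓
w3: successors {w4}; not q -> q and not p there: w4:F. ✗
w4: successors {w5}; not q -> q and not p there: w5:F. ✗
w5: successors {w6}; not q -> q and not p there: w6:F. ✗
w6: successors {w7}; not q -> q and not p there: w7:F. ✗
w7: successors {w0}; not q -> q and not p there: w0:F. ✗
Satisfying worlds: {w0, w2}.

2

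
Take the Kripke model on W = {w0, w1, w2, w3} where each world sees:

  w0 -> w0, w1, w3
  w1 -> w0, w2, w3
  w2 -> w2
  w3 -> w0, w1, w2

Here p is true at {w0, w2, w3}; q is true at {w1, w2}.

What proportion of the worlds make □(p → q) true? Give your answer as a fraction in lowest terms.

w0: successors {w0, w1, w3}; p → q there: w0:F, w1:T, w3:F. ✗
w1: successors {w0, w2, w3}; p → q there: w0:F, w2:T, w3:F. ✗
w2: successors {w2}; p → q there: w2:T. ✓
w3: successors {w0, w1, w2}; p → q there: w0:F, w1:T, w2:T. ✗
That's 1 of 4 worlds, so 1/4.

1/4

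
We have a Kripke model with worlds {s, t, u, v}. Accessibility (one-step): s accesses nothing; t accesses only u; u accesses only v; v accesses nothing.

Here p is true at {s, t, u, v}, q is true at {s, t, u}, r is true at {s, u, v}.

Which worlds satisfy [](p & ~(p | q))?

{s, v}

s: no successors, so [](p & ~(p | q)) holds vacuously. ✓
t: successors {u}; p & ~(p | q) there: u:F. ✗
u: successors {v}; p & ~(p | q) there: v:F. ✗
v: no successors, so [](p & ~(p | q)) holds vacuously. ✓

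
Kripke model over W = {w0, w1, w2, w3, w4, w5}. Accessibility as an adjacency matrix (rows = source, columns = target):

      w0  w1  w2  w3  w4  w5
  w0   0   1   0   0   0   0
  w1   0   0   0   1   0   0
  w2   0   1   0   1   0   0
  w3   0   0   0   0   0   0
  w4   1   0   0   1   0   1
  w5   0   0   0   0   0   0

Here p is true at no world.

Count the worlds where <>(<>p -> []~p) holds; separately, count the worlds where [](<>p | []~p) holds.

For <>(<>p -> []~p):
w0: successors {w1}; <>p -> []~p there: w1:T. ✓
w1: successors {w3}; <>p -> []~p there: w3:T. ✓
w2: successors {w1, w3}; <>p -> []~p there: w1:T, w3:T. ✓
w3: no successors, so <>(<>p -> []~p) fails. ✗
w4: successors {w0, w3, w5}; <>p -> []~p there: w0:T, w3:T, w5:T. ✓
w5: no successors, so <>(<>p -> []~p) fails. ✗
— 4 worlds.
For [](<>p | []~p):
w0: successors {w1}; <>p | []~p there: w1:T. ✓
w1: successors {w3}; <>p | []~p there: w3:T. ✓
w2: successors {w1, w3}; <>p | []~p there: w1:T, w3:T. ✓
w3: no successors, so [](<>p | []~p) holds vacuously. ✓
w4: successors {w0, w3, w5}; <>p | []~p there: w0:T, w3:T, w5:T. ✓
w5: no successors, so [](<>p | []~p) holds vacuously. ✓
— 6 worlds.

4 and 6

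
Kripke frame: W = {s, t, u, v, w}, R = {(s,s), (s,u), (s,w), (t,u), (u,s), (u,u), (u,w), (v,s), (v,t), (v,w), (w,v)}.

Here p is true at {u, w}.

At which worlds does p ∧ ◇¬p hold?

{u, w}

s: p is F, ◇¬p is T. ✗
t: p is F, ◇¬p is F. ✗
u: p is T, ◇¬p is T. ✓
v: p is F, ◇¬p is T. ✗
w: p is T, ◇¬p is T. ✓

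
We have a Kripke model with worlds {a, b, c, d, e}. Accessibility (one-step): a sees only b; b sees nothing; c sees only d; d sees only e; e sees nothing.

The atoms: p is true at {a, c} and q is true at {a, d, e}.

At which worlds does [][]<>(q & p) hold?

a: successors {b}; []<>(q & p) there: b:T. ✓
b: no successors, so [][]<>(q & p) holds vacuously. ✓
c: successors {d}; []<>(q & p) there: d:F. ✗
d: successors {e}; []<>(q & p) there: e:T. ✓
e: no successors, so [][]<>(q & p) holds vacuously. ✓

{a, b, d, e}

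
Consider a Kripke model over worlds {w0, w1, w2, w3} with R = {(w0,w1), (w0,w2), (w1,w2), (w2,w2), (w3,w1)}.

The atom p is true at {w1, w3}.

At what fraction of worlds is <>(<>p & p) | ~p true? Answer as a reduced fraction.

w0: <>(<>p & p) is F, ~p is T. ✓
w1: <>(<>p & p) is F, ~p is F. ✗
w2: <>(<>p & p) is F, ~p is T. ✓
w3: <>(<>p & p) is F, ~p is F. ✗
That's 2 of 4 worlds, so 2/4 = 1/2.

1/2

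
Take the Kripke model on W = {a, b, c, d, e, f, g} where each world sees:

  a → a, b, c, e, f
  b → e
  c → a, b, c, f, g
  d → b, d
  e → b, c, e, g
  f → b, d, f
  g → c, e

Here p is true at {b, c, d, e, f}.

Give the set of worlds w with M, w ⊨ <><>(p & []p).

a: successors {a, b, c, e, f}; <>(p & []p) there: a:T, b:F, c:T, e:T, f:T. ✓
b: successors {e}; <>(p & []p) there: e:T. ✓
c: successors {a, b, c, f, g}; <>(p & []p) there: a:T, b:F, c:T, f:T, g:F. ✓
d: successors {b, d}; <>(p & []p) there: b:F, d:T. ✓
e: successors {b, c, e, g}; <>(p & []p) there: b:F, c:T, e:T, g:F. ✓
f: successors {b, d, f}; <>(p & []p) there: b:F, d:T, f:T. ✓
g: successors {c, e}; <>(p & []p) there: c:T, e:T. ✓

{a, b, c, d, e, f, g}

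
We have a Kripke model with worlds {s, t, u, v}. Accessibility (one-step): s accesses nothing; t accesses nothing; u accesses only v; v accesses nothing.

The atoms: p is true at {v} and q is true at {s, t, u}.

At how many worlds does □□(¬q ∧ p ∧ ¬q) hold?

s: no successors, so □□(¬q ∧ p ∧ ¬q) holds vacuously. ✓
t: no successors, so □□(¬q ∧ p ∧ ¬q) holds vacuously. ✓
u: successors {v}; □(¬q ∧ p ∧ ¬q) there: v:T. ✓
v: no successors, so □□(¬q ∧ p ∧ ¬q) holds vacuously. ✓
Satisfying worlds: {s, t, u, v}.

4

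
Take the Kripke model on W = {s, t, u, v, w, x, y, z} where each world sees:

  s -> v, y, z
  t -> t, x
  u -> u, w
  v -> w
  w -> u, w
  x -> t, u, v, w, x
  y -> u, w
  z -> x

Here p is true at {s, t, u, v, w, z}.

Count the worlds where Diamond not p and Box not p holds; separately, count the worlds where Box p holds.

For Diamond not p and Box not p:
s: Diamond not p is T, Box not p is F. ✗
t: Diamond not p is T, Box not p is F. ✗
u: Diamond not p is F, Box not p is F. ✗
v: Diamond not p is F, Box not p is F. ✗
w: Diamond not p is F, Box not p is F. ✗
x: Diamond not p is T, Box not p is F. ✗
y: Diamond not p is F, Box not p is F. ✗
z: Diamond not p is T, Box not p is T. ✓
— 1 world.
For Box p:
s: successors {v, y, z}; p there: v:T, y:F, z:T. ✗
t: successors {t, x}; p there: t:T, x:F. ✗
u: successors {u, w}; p there: u:T, w:T. ✓
v: successors {w}; p there: w:T. ✓
w: successors {u, w}; p there: u:T, w:T. ✓
x: successors {t, u, v, w, x}; p there: t:T, u:T, v:T, w:T, x:F. ✗
y: successors {u, w}; p there: u:T, w:T. ✓
z: successors {x}; p there: x:F. ✗
— 4 worlds.

1 and 4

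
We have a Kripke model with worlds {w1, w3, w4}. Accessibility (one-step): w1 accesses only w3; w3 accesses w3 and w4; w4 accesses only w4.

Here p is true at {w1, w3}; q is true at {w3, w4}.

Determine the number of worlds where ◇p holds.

w1: successors {w3}; p there: w3:T. ✓
w3: successors {w3, w4}; p there: w3:T, w4:F. ✓
w4: successors {w4}; p there: w4:F. ✗
Satisfying worlds: {w1, w3}.

2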